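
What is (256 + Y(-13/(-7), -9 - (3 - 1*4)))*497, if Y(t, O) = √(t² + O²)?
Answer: 127232 + 71*√3305 ≈ 1.3131e+5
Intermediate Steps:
Y(t, O) = √(O² + t²)
(256 + Y(-13/(-7), -9 - (3 - 1*4)))*497 = (256 + √((-9 - (3 - 1*4))² + (-13/(-7))²))*497 = (256 + √((-9 - (3 - 4))² + (-13*(-⅐))²))*497 = (256 + √((-9 - 1*(-1))² + (13/7)²))*497 = (256 + √((-9 + 1)² + 169/49))*497 = (256 + √((-8)² + 169/49))*497 = (256 + √(64 + 169/49))*497 = (256 + √(3305/49))*497 = (256 + √3305/7)*497 = 127232 + 71*√3305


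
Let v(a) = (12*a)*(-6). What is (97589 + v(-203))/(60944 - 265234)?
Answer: -22441/40858 ≈ -0.54924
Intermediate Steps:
v(a) = -72*a
(97589 + v(-203))/(60944 - 265234) = (97589 - 72*(-203))/(60944 - 265234) = (97589 + 14616)/(-204290) = 112205*(-1/204290) = -22441/40858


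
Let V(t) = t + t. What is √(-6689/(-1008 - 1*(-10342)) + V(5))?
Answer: √808800434/9334 ≈ 3.0469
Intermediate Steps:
V(t) = 2*t
√(-6689/(-1008 - 1*(-10342)) + V(5)) = √(-6689/(-1008 - 1*(-10342)) + 2*5) = √(-6689/(-1008 + 10342) + 10) = √(-6689/9334 + 10) = √(86651/9334) = √808800434/9334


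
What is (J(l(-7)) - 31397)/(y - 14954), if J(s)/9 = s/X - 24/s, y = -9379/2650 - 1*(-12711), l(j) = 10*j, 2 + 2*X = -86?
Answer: 6403006585/458406333 ≈ 13.968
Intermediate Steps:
X = -44 (X = -1 + (½)*(-86) = -1 - 43 = -44)
y = 33674771/2650 (y = -9379*1/2650 + 12711 = -9379/2650 + 12711 = 33674771/2650 ≈ 12707.)
J(s) = -216/s - 9*s/44 (J(s) = 9*(s/(-44) - 24/s) = 9*(s*(-1/44) - 24/s) = 9*(-s/44 - 24/s) = 9*(-24/s - s/44) = -216/s - 9*s/44)
(J(l(-7)) - 31397)/(y - 14954) = ((-216/(10*(-7)) - 45*(-7)/22) - 31397)/(33674771/2650 - 14954) = ((-216/(-70) - 9/44*(-70)) - 31397)/(-5953329/2650) = ((-216*(-1/70) + 315/22) - 31397)*(-2650/5953329) = ((108/35 + 315/22) - 31397)*(-2650/5953329) = (13401/770 - 31397)*(-2650/5953329) = -24162289/770*(-2650/5953329) = 6403006585/458406333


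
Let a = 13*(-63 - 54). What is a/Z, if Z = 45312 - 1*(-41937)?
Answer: -507/29083 ≈ -0.017433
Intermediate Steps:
Z = 87249 (Z = 45312 + 41937 = 87249)
a = -1521 (a = 13*(-117) = -1521)
a/Z = -1521/87249 = -1521*1/87249 = -507/29083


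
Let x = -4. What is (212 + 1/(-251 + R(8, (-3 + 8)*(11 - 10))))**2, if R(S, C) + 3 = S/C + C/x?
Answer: 1156605607936/25735329 ≈ 44942.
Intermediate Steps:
R(S, C) = -3 - C/4 + S/C (R(S, C) = -3 + (S/C + C/(-4)) = -3 + (S/C + C*(-1/4)) = -3 + (S/C - C/4) = -3 + (-C/4 + S/C) = -3 - C/4 + S/C)
(212 + 1/(-251 + R(8, (-3 + 8)*(11 - 10))))**2 = (212 + 1/(-251 + (-3 - (-3 + 8)*(11 - 10)/4 + 8/(((-3 + 8)*(11 - 10))))))**2 = (212 + 1/(-251 + (-3 - 5/4 + 8/((5*1)))))**2 = (212 + 1/(-251 + (-3 - 1/4*5 + 8/5)))**2 = (212 + 1/(-251 + (-3 - 5/4 + 8*(1/5))))**2 = (212 + 1/(-251 + (-3 - 5/4 + 8/5)))**2 = (212 + 1/(-251 - 53/20))**2 = (212 + 1/(-5073/20))**2 = (212 - 20/5073)**2 = (1075456/5073)**2 = 1156605607936/25735329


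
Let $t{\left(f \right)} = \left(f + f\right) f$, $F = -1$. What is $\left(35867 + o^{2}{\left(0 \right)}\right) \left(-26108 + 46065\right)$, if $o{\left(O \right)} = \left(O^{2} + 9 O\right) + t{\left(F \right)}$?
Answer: $715877547$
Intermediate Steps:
$t{\left(f \right)} = 2 f^{2}$ ($t{\left(f \right)} = 2 f f = 2 f^{2}$)
$o{\left(O \right)} = 2 + O^{2} + 9 O$ ($o{\left(O \right)} = \left(O^{2} + 9 O\right) + 2 \left(-1\right)^{2} = \left(O^{2} + 9 O\right) + 2 \cdot 1 = \left(O^{2} + 9 O\right) + 2 = 2 + O^{2} + 9 O$)
$\left(35867 + o^{2}{\left(0 \right)}\right) \left(-26108 + 46065\right) = \left(35867 + \left(2 + 0^{2} + 9 \cdot 0\right)^{2}\right) \left(-26108 + 46065\right) = \left(35867 + \left(2 + 0 + 0\right)^{2}\right) 19957 = \left(35867 + 2^{2}\right) 19957 = \left(35867 + 4\right) 19957 = 35871 \cdot 19957 = 715877547$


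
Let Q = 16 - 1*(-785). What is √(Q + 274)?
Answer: 5*√43 ≈ 32.787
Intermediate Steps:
Q = 801 (Q = 16 + 785 = 801)
√(Q + 274) = √(801 + 274) = √1075 = 5*√43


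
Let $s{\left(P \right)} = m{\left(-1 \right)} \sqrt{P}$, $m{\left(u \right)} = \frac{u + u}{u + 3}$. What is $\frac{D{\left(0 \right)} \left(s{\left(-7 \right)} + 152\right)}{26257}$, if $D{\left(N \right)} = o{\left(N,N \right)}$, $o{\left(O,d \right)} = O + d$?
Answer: $0$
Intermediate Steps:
$m{\left(u \right)} = \frac{2 u}{3 + u}$
$D{\left(N \right)} = 2 N$ ($D{\left(N \right)} = N + N = 2 N$)
$s{\left(P \right)} = - \sqrt{P}$ ($s{\left(P \right)} = 2 \left(-1\right) \frac{1}{3 - 1} \sqrt{P} = 2 \left(-1\right) \frac{1}{2} \sqrt{P} = - \sqrt{P}$)
$\frac{D{\left(0 \right)} \left(s{\left(-7 \right)} + 152\right)}{26257} = \frac{2 \cdot 0 \left(- \sqrt{-7} + 152\right)}{26257} = 0 \left(- i \sqrt{7} + 152\right) \frac{1}{26257} = 0 \left(152 - i \sqrt{7}\right) \frac{1}{26257} = 0 \cdot \frac{1}{26257} = 0$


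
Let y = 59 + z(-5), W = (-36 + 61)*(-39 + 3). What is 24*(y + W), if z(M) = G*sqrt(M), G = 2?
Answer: -20184 + 48*I*sqrt(5) ≈ -20184.0 + 107.33*I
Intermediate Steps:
W = -900 (W = 25*(-36) = -900)
z(M) = 2*sqrt(M)
y = 59 + 2*I*sqrt(5) (y = 59 + 2*sqrt(-5) = 59 + 2*(I*sqrt(5)) = 59 + 2*I*sqrt(5) ≈ 59.0 + 4.4721*I)
24*(y + W) = 24*((59 + 2*I*sqrt(5)) - 900) = 24*(-841 + 2*I*sqrt(5)) = -20184 + 48*I*sqrt(5)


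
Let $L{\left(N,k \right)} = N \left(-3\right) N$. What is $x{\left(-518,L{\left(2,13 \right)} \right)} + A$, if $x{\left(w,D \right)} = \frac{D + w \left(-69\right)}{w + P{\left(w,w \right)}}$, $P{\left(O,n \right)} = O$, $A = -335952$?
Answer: $- \frac{174041001}{518} \approx -3.3599 \cdot 10^{5}$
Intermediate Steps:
$L{\left(N,k \right)} = - 3 N^{2}$ ($L{\left(N,k \right)} = - 3 N N = - 3 N^{2}$)
$x{\left(w,D \right)} = \frac{D - 69 w}{2 w}$ ($x{\left(w,D \right)} = \frac{D + w \left(-69\right)}{w + w} = \frac{D - 69 w}{2 w}$)
$x{\left(-518,L{\left(2,13 \right)} \right)} + A = \frac{- 3 \cdot 2^{2} - -35742}{2 \left(-518\right)} - 335952 = \frac{1}{2} \left(- \frac{1}{518}\right) \left(\left(-3\right) 4 + 35742\right) - 335952 = \frac{1}{2} \left(- \frac{1}{518}\right) \left(-12 + 35742\right) - 335952 = \frac{1}{2} \left(- \frac{1}{518}\right) 35730 - 335952 = - \frac{17865}{518} - 335952 = - \frac{174041001}{518}$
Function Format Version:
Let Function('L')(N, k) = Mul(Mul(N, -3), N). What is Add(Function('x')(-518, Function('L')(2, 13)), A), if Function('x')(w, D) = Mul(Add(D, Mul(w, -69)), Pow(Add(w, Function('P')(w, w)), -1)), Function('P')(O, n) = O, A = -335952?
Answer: Rational(-174041001, 518) ≈ -3.3599e+5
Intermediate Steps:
Function('L')(N, k) = Mul(-3, Pow(N, 2)) (Function('L')(N, k) = Mul(Mul(-3, N), N) = Mul(-3, Pow(N, 2)))
Function('x')(w, D) = Mul(Rational(1, 2), Pow(w, -1), Add(D, Mul(-69, w))) (Function('x')(w, D) = Mul(Add(D, Mul(w, -69)), Pow(Add(w, w), -1)) = Mul(Add(D, Mul(-69, w)), Pow(Mul(2, w), -1)) = Mul(Add(D, Mul(-69, w)), Mul(Rational(1, 2), Pow(w, -1))) = Mul(Rational(1, 2), Pow(w, -1), Add(D, Mul(-69, w))))
Add(Function('x')(-518, Function('L')(2, 13)), A) = Add(Mul(Rational(1, 2), Pow(-518, -1), Add(Mul(-3, Pow(2, 2)), Mul(-69, -518))), -335952) = Add(Mul(Rational(1, 2), Rational(-1, 518), Add(Mul(-3, 4), 35742)), -335952) = Add(Mul(Rational(1, 2), Rational(-1, 518), Add(-12, 35742)), -335952) = Add(Mul(Rational(1, 2), Rational(-1, 518), 35730), -335952) = Add(Rational(-17865, 518), -335952) = Rational(-174041001, 518)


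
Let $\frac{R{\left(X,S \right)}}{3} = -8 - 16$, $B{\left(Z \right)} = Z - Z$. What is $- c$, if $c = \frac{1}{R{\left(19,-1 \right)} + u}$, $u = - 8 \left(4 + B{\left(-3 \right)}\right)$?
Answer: $\frac{1}{104} \approx 0.0096154$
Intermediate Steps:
$B{\left(Z \right)} = 0$
$R{\left(X,S \right)} = -72$ ($R{\left(X,S \right)} = 3 \left(-8 - 16\right) = 3 \left(-24\right) = -72$)
$u = -32$ ($u = - 8 \left(4 + 0\right) = \left(-8\right) 4 = -32$)
$c = - \frac{1}{104}$ ($c = \frac{1}{-72 - 32} = \frac{1}{-104} = - \frac{1}{104} \approx -0.0096154$)
$- c = \left(-1\right) \left(- \frac{1}{104}\right) = \frac{1}{104}$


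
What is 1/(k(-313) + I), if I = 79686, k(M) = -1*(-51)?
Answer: 1/79737 ≈ 1.2541e-5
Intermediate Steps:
k(M) = 51
1/(k(-313) + I) = 1/(51 + 79686) = 1/79737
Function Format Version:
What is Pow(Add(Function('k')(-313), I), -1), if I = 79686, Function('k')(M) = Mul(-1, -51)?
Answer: Rational(1, 79737) ≈ 1.2541e-5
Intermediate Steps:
Function('k')(M) = 51
Pow(Add(Function('k')(-313), I), -1) = Pow(Add(51, 79686), -1) = Pow(79737, -1) = Rational(1, 79737)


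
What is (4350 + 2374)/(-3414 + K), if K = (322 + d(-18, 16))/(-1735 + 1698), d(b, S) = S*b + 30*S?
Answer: -62197/31708 ≈ -1.9616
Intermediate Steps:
d(b, S) = 30*S + S*b
K = -514/37 (K = (322 + 16*(30 - 18))/(-1735 + 1698) = (322 + 16*12)/(-37) = (322 + 192)*(-1/37) = 514*(-1/37) = -514/37 ≈ -13.892)
(4350 + 2374)/(-3414 + K) = (4350 + 2374)/(-3414 - 514/37) = 6724/(-126832/37) = 6724*(-37/126832) = -62197/31708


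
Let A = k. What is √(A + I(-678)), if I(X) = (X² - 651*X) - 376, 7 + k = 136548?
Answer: √1037227 ≈ 1018.4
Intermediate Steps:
k = 136541 (k = -7 + 136548 = 136541)
A = 136541
I(X) = -376 + X² - 651*X
√(A + I(-678)) = √(136541 + (-376 + (-678)² - 651*(-678))) = √(136541 + (-376 + 459684 + 441378)) = √(136541 + 900686) = √1037227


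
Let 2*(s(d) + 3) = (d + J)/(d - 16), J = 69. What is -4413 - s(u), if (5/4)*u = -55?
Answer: -105835/24 ≈ -4409.8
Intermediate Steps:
u = -44 (u = (⅘)*(-55) = -44)
s(d) = -3 + (69 + d)/(2*(-16 + d)) (s(d) = -3 + ((d + 69)/(d - 16))/2 = -3 + ((69 + d)/(-16 + d))/2 = -3 + (69 + d)/(2*(-16 + d)))
-4413 - s(u) = -4413 - 5*(33 - 1*(-44))/(2*(-16 - 44)) = -4413 - 5*(33 + 44)/(2*(-60)) = -4413 - 5*(-1)*77/(2*60) = -4413 - 1*(-77/24) = -4413 + 77/24 = -105835/24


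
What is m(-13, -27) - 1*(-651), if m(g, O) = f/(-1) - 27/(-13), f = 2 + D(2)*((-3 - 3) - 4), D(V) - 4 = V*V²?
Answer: 10024/13 ≈ 771.08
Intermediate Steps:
D(V) = 4 + V³ (D(V) = 4 + V*V² = 4 + V³)
f = -118 (f = 2 + (4 + 2³)*((-3 - 3) - 4) = 2 + (4 + 8)*(-6 - 4) = 2 + 12*(-10) = 2 - 120 = -118)
m(g, O) = 1561/13 (m(g, O) = -118/(-1) - 27/(-13) = -118*(-1) - 27*(-1/13) = 118 + 27/13 = 1561/13)
m(-13, -27) - 1*(-651) = 1561/13 - 1*(-651) = 1561/13 + 651 = 10024/13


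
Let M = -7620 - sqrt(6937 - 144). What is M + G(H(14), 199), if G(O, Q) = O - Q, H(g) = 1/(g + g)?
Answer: -218931/28 - sqrt(6793) ≈ -7901.4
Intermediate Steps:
H(g) = 1/(2*g)
M = -7620 - sqrt(6793) ≈ -7702.4
M + G(H(14), 199) = (-7620 - sqrt(6793)) + ((1/2)/14 - 1*199) = (-7620 - sqrt(6793)) + ((1/2)*(1/14) - 199) = (-7620 - sqrt(6793)) + (1/28 - 199) = (-7620 - sqrt(6793)) - 5571/28 = -218931/28 - sqrt(6793)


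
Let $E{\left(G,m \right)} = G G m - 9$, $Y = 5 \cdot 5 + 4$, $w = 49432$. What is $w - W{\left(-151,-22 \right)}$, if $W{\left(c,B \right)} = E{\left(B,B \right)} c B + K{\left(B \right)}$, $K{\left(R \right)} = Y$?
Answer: $35451957$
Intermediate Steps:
$Y = 29$ ($Y = 25 + 4 = 29$)
$K{\left(R \right)} = 29$
$E{\left(G,m \right)} = -9 + m G^{2}$ ($E{\left(G,m \right)} = G^{2} m - 9 = m G^{2} - 9 = -9 + m G^{2}$)
$W{\left(c,B \right)} = 29 + B c \left(-9 + B^{3}\right)$ ($W{\left(c,B \right)} = \left(-9 + B B^{2}\right) c B + 29 = \left(-9 + B^{3}\right) c B + 29 = c \left(-9 + B^{3}\right) B + 29 = B c \left(-9 + B^{3}\right) + 29 = 29 + B c \left(-9 + B^{3}\right)$)
$w - W{\left(-151,-22 \right)} = 49432 - \left(29 - - 3322 \left(-9 + \left(-22\right)^{3}\right)\right) = 49432 - \left(29 - - 3322 \left(-9 - 10648\right)\right) = 49432 - \left(29 - \left(-3322\right) \left(-10657\right)\right) = 49432 - \left(29 - 35402554\right) = 49432 - -35402525 = 49432 + 35402525 = 35451957$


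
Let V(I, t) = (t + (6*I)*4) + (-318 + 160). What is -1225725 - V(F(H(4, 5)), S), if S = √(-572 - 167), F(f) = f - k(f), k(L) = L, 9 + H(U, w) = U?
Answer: -1225567 - I*√739 ≈ -1.2256e+6 - 27.185*I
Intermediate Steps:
H(U, w) = -9 + U
F(f) = 0 (F(f) = f - f = 0)
S = I*√739 (S = √(-739) = I*√739 ≈ 27.185*I)
V(I, t) = -158 + t + 24*I (V(I, t) = (t + 24*I) - 158 = -158 + t + 24*I)
-1225725 - V(F(H(4, 5)), S) = -1225725 - (-158 + I*√739 + 24*0) = -1225725 - (-158 + I*√739 + 0) = -1225725 - (-158 + I*√739) = -1225725 + (158 - I*√739) = -1225567 - I*√739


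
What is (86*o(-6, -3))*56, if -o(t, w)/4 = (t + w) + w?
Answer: 231168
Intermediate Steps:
o(t, w) = -8*w - 4*t (o(t, w) = -4*((t + w) + w) = -4*(t + 2*w) = -8*w - 4*t)
(86*o(-6, -3))*56 = (86*(-8*(-3) - 4*(-6)))*56 = (86*(24 + 24))*56 = (86*48)*56 = 4128*56 = 231168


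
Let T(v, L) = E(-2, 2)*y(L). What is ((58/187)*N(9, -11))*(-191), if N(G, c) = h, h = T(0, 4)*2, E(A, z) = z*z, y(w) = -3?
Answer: 265872/187 ≈ 1421.8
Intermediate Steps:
E(A, z) = z²
T(v, L) = -12 (T(v, L) = 2²*(-3) = 4*(-3) = -12)
h = -24 (h = -12*2 = -24)
N(G, c) = -24
((58/187)*N(9, -11))*(-191) = ((58/187)*(-24))*(-191) = -1392/187*(-191) = 265872/187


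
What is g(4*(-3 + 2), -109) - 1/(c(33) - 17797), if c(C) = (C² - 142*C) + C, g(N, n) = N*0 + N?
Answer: -85443/21361 ≈ -4.0000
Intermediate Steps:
g(N, n) = N (g(N, n) = 0 + N = N)
c(C) = C² - 141*C
g(4*(-3 + 2), -109) - 1/(c(33) - 17797) = 4*(-3 + 2) - 1/(33*(-141 + 33) - 17797) = 4*(-1) - 1/(33*(-108) - 17797) = -4 - 1/(-3564 - 17797) = -4 - 1/(-21361) = -4 - 1*(-1/21361) = -4 + 1/21361 = -85443/21361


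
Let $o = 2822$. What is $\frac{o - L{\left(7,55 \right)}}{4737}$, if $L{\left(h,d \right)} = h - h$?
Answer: $\frac{2822}{4737} \approx 0.59574$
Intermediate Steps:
$L{\left(h,d \right)} = 0$
$\frac{o - L{\left(7,55 \right)}}{4737} = \frac{2822 - 0}{4737} = \left(2822 + 0\right) \frac{1}{4737} = 2822 \cdot \frac{1}{4737} = \frac{2822}{4737}$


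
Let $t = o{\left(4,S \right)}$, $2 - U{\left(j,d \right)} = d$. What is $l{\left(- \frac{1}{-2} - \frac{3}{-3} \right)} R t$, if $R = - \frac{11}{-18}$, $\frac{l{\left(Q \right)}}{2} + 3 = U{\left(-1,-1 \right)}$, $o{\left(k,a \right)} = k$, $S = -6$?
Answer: $0$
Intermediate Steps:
$U{\left(j,d \right)} = 2 - d$
$l{\left(Q \right)} = 0$ ($l{\left(Q \right)} = -6 + 2 \left(2 - -1\right) = -6 + 2 \left(2 + 1\right) = -6 + 2 \cdot 3 = -6 + 6 = 0$)
$t = 4$
$R = \frac{11}{18}$ ($R = \left(-11\right) \left(- \frac{1}{18}\right) = \frac{11}{18} \approx 0.61111$)
$l{\left(- \frac{1}{-2} - \frac{3}{-3} \right)} R t = 0 \cdot \frac{11}{18} \cdot 4 = 0 \cdot 4 = 0$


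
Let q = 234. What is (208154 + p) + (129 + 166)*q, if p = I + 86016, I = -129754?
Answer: 233446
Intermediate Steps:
p = -43738 (p = -129754 + 86016 = -43738)
(208154 + p) + (129 + 166)*q = (208154 - 43738) + (129 + 166)*234 = 164416 + 295*234 = 164416 + 69030 = 233446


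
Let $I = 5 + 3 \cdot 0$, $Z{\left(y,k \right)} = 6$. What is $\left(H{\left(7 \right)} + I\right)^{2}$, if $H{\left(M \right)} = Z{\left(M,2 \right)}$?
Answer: $121$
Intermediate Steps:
$H{\left(M \right)} = 6$
$I = 5$ ($I = 5 + 0 = 5$)
$\left(H{\left(7 \right)} + I\right)^{2} = \left(6 + 5\right)^{2} = 11^{2} = 121$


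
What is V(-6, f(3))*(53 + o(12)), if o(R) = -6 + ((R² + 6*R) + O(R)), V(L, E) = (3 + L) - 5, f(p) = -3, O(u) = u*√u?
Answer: -2104 - 192*√3 ≈ -2436.6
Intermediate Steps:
O(u) = u^(3/2)
V(L, E) = -2 + L
o(R) = -6 + R² + R^(3/2) + 6*R (o(R) = -6 + ((R² + 6*R) + R^(3/2)) = -6 + (R² + R^(3/2) + 6*R) = -6 + R² + R^(3/2) + 6*R)
V(-6, f(3))*(53 + o(12)) = (-2 - 6)*(53 + (-6 + 12² + 12^(3/2) + 6*12)) = -8*(53 + (-6 + 144 + 24*√3 + 72)) = -8*(53 + (210 + 24*√3)) = -8*(263 + 24*√3) = -2104 - 192*√3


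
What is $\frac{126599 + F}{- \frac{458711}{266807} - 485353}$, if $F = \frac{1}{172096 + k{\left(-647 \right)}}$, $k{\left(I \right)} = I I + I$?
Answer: $- \frac{19930683737101601}{76410172353501756} \approx -0.26084$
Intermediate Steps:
$k{\left(I \right)} = I + I^{2}$ ($k{\left(I \right)} = I^{2} + I = I + I^{2}$)
$F = \frac{1}{590058}$ ($F = \frac{1}{172096 - 647 \left(1 - 647\right)} = \frac{1}{172096 - -417962} = \frac{1}{172096 + 417962} = \frac{1}{590058} \approx 1.6947 \cdot 10^{-6}$)
$\frac{126599 + F}{- \frac{458711}{266807} - 485353} = \frac{126599 + \frac{1}{590058}}{- \frac{458711}{266807} - 485353} = \frac{74700752743}{590058 \left(\left(-458711\right) \frac{1}{266807} - 485353\right)} = \frac{74700752743}{590058 \left(- \frac{458711}{266807} - 485353\right)} = \frac{74700752743}{590058 \left(- \frac{129496036582}{266807}\right)} = \frac{74700752743}{590058} \left(- \frac{266807}{129496036582}\right) = - \frac{19930683737101601}{76410172353501756}$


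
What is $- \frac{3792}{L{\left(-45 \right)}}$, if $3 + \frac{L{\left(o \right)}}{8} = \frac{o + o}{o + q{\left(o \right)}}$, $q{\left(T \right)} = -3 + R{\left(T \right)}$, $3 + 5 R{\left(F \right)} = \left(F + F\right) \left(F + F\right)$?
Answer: $\frac{413802}{2669} \approx 155.04$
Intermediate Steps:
$R{\left(F \right)} = - \frac{3}{5} + \frac{4 F^{2}}{5}$ ($R{\left(F \right)} = - \frac{3}{5} + \frac{\left(F + F\right) \left(F + F\right)}{5} = - \frac{3}{5} + \frac{2 F 2 F}{5} = - \frac{3}{5} + \frac{4 F^{2}}{5}$)
$q{\left(T \right)} = - \frac{18}{5} + \frac{4 T^{2}}{5}$ ($q{\left(T \right)} = -3 + \left(- \frac{3}{5} + \frac{4 T^{2}}{5}\right) = - \frac{18}{5} + \frac{4 T^{2}}{5}$)
$L{\left(o \right)} = -24 + \frac{16 o}{- \frac{18}{5} + o + \frac{4 o^{2}}{5}}$ ($L{\left(o \right)} = -24 + 8 \frac{o + o}{o + \left(- \frac{18}{5} + \frac{4 o^{2}}{5}\right)} = -24 + 8 \frac{2 o}{- \frac{18}{5} + o + \frac{4 o^{2}}{5}} = -24 + \frac{16 o}{- \frac{18}{5} + o + \frac{4 o^{2}}{5}}$)
$- \frac{3792}{L{\left(-45 \right)}} = - \frac{3792}{8 \frac{1}{-18 + 4 \left(-45\right)^{2} + 5 \left(-45\right)} \left(54 - 12 \left(-45\right)^{2} - -225\right)} = - \frac{3792}{8 \frac{1}{-18 + 4 \cdot 2025 - 225} \left(54 - 24300 + 225\right)} = - \frac{3792}{8 \frac{1}{-18 + 8100 - 225} \left(54 - 24300 + 225\right)} = - \frac{3792}{8 \cdot \frac{1}{7857} \left(-24021\right)} = - \frac{3792}{- \frac{21352}{873}} = \left(-3792\right) \left(- \frac{873}{21352}\right) = \frac{413802}{2669}$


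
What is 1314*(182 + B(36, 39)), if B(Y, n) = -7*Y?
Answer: -91980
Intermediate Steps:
1314*(182 + B(36, 39)) = 1314*(182 - 7*36) = 1314*(182 - 252) = 1314*(-70) = -91980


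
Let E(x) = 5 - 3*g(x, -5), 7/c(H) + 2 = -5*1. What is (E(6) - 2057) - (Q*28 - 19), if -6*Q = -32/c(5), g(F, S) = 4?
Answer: -5687/3 ≈ -1895.7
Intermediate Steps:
c(H) = -1 (c(H) = 7/(-2 - 5*1) = 7/(-2 - 5) = 7/(-7) = 7*(-⅐) = -1)
E(x) = -7 (E(x) = 5 - 3*4 = 5 - 12 = -7)
Q = -16/3 (Q = -(-16)/(3*(-1)) = -(-16)*(-1)/3 = -⅙*32 = -16/3 ≈ -5.3333)
(E(6) - 2057) - (Q*28 - 19) = (-7 - 2057) - (-16/3*28 - 19) = -2064 - (-448/3 - 19) = -2064 - 1*(-505/3) = -2064 + 505/3 = -5687/3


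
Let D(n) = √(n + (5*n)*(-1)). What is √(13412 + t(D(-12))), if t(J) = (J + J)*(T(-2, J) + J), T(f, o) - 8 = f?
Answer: 2*√(3377 + 12*√3) ≈ 116.58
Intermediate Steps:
T(f, o) = 8 + f
D(n) = 2*√(-n) (D(n) = √(n - 5*n) = √(-4*n) = 2*√(-n))
t(J) = 2*J*(6 + J) (t(J) = (J + J)*((8 - 2) + J) = (2*J)*(6 + J) = 2*J*(6 + J))
√(13412 + t(D(-12))) = √(13412 + 2*(2*√(-1*(-12)))*(6 + 2*√(-1*(-12)))) = √(13412 + 2*(2*√12)*(6 + 2*√12)) = √(13412 + 2*(2*(2*√3))*(6 + 2*(2*√3))) = √(13412 + 2*(4*√3)*(6 + 4*√3)) = √(13412 + 8*√3*(6 + 4*√3))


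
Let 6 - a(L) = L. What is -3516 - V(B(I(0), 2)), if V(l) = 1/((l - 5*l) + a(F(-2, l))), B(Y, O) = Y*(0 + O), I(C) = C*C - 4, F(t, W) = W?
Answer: -161737/46 ≈ -3516.0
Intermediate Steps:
I(C) = -4 + C² (I(C) = C² - 4 = -4 + C²)
a(L) = 6 - L
B(Y, O) = O*Y (B(Y, O) = Y*O = O*Y)
V(l) = 1/(6 - 5*l) (V(l) = 1/((l - 5*l) + (6 - l)) = 1/(-4*l + (6 - l)) = 1/(6 - 5*l))
-3516 - V(B(I(0), 2)) = -3516 - (-1)/(-6 + 5*(2*(-4 + 0²))) = -3516 - (-1)/(-6 + 5*(2*(-4 + 0))) = -3516 - (-1)/(-6 + 5*(2*(-4))) = -3516 - (-1)/(-6 + 5*(-8)) = -3516 - (-1)/(-6 - 40) = -3516 - (-1)/(-46) = -3516 - (-1)*(-1)/46 = -3516 - 1*1/46 = -3516 - 1/46 = -161737/46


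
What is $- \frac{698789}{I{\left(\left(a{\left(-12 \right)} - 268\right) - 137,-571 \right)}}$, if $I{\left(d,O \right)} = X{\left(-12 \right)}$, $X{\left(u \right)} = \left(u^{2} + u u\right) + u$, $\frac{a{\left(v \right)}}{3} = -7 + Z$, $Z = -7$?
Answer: $- \frac{698789}{276} \approx -2531.8$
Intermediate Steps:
$a{\left(v \right)} = -42$ ($a{\left(v \right)} = 3 \left(-7 - 7\right) = 3 \left(-14\right) = -42$)
$X{\left(u \right)} = u + 2 u^{2}$ ($X{\left(u \right)} = \left(u^{2} + u^{2}\right) + u = 2 u^{2} + u = u + 2 u^{2}$)
$I{\left(d,O \right)} = 276$ ($I{\left(d,O \right)} = - 12 \left(1 + 2 \left(-12\right)\right) = - 12 \left(1 - 24\right) = \left(-12\right) \left(-23\right) = 276$)
$- \frac{698789}{I{\left(\left(a{\left(-12 \right)} - 268\right) - 137,-571 \right)}} = - \frac{698789}{276}$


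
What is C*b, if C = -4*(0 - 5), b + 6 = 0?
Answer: -120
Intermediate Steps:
b = -6 (b = -6 + 0 = -6)
C = 20 (C = -4*(-5) = 20)
C*b = 20*(-6) = -120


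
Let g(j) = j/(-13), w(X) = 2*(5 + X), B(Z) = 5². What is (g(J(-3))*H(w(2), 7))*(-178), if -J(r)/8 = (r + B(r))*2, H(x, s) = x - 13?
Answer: -62656/13 ≈ -4819.7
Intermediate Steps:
B(Z) = 25
w(X) = 10 + 2*X
H(x, s) = -13 + x
J(r) = -400 - 16*r (J(r) = -8*(r + 25)*2 = -8*(25 + r)*2 = -8*(50 + 2*r) = -400 - 16*r)
g(j) = -j/13 (g(j) = j*(-1/13) = -j/13)
(g(J(-3))*H(w(2), 7))*(-178) = ((-(-400 - 16*(-3))/13)*(-13 + (10 + 2*2)))*(-178) = ((-(-400 + 48)/13)*(-13 + (10 + 4)))*(-178) = ((-1/13*(-352))*(-13 + 14))*(-178) = ((352/13)*1)*(-178) = (352/13)*(-178) = -62656/13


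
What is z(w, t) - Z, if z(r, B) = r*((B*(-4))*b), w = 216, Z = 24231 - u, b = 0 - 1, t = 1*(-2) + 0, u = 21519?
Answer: -4440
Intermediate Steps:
t = -2 (t = -2 + 0 = -2)
b = -1
Z = 2712 (Z = 24231 - 1*21519 = 24231 - 21519 = 2712)
z(r, B) = 4*B*r (z(r, B) = r*((B*(-4))*(-1)) = r*(-4*B*(-1)) = r*(4*B) = 4*B*r)
z(w, t) - Z = 4*(-2)*216 - 1*2712 = -1728 - 2712 = -4440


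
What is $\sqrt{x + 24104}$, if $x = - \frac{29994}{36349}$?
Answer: $\frac{\sqrt{31846314951398}}{36349} \approx 155.25$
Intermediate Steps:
$x = - \frac{29994}{36349}$ ($x = \left(-29994\right) \frac{1}{36349} = - \frac{29994}{36349} \approx -0.82517$)
$\sqrt{x + 24104} = \sqrt{- \frac{29994}{36349} + 24104} = \sqrt{\frac{876126302}{36349}} = \frac{\sqrt{31846314951398}}{36349}$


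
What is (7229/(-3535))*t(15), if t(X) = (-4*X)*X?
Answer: 1301220/707 ≈ 1840.5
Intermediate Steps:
t(X) = -4*X**2
(7229/(-3535))*t(15) = (7229/(-3535))*(-4*15**2) = (7229*(-1/3535))*(-4*225) = -7229/3535*(-900) = 1301220/707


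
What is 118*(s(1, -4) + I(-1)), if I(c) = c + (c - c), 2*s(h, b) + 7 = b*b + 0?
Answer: 413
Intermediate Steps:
s(h, b) = -7/2 + b²/2 (s(h, b) = -7/2 + (b*b + 0)/2 = -7/2 + (b² + 0)/2 = -7/2 + b²/2)
I(c) = c (I(c) = c + 0 = c)
118*(s(1, -4) + I(-1)) = 118*((-7/2 + (½)*(-4)²) - 1) = 118*((-7/2 + (½)*16) - 1) = 118*((-7/2 + 8) - 1) = 118*(9/2 - 1) = 118*(7/2) = 413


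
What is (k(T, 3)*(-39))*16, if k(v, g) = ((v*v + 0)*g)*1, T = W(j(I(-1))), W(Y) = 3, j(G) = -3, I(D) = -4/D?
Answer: -16848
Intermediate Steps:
T = 3
k(v, g) = g*v² (k(v, g) = ((v² + 0)*g)*1 = (v²*g)*1 = (g*v²)*1 = g*v²)
(k(T, 3)*(-39))*16 = ((3*3²)*(-39))*16 = ((3*9)*(-39))*16 = (27*(-39))*16 = -1053*16 = -16848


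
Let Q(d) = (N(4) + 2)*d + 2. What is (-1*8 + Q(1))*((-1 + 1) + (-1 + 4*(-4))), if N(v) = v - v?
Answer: 68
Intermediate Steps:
N(v) = 0
Q(d) = 2 + 2*d (Q(d) = (0 + 2)*d + 2 = 2*d + 2 = 2 + 2*d)
(-1*8 + Q(1))*((-1 + 1) + (-1 + 4*(-4))) = (-1*8 + (2 + 2*1))*((-1 + 1) + (-1 + 4*(-4))) = (-8 + (2 + 2))*(0 + (-1 - 16)) = (-8 + 4)*(0 - 17) = -4*(-17) = 68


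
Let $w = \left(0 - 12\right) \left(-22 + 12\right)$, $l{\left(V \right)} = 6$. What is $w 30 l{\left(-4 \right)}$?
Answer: $21600$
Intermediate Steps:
$w = 120$ ($w = \left(-12\right) \left(-10\right) = 120$)
$w 30 l{\left(-4 \right)} = 120 \cdot 30 \cdot 6 = 3600 \cdot 6 = 21600$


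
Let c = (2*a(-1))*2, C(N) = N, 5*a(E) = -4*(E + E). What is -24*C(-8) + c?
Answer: 992/5 ≈ 198.40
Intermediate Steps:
a(E) = -8*E/5 (a(E) = (-4*(E + E))/5 = (-8*E)/5 = -8*E/5)
c = 32/5 (c = (2*(-8/5*(-1)))*2 = (2*(8/5))*2 = (16/5)*2 = 32/5 ≈ 6.4000)
-24*C(-8) + c = -24*(-8) + 32/5 = 192 + 32/5 = 992/5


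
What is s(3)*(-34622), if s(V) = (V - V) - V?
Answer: 103866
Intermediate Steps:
s(V) = -V (s(V) = 0 - V = -V)
s(3)*(-34622) = -1*3*(-34622) = -3*(-34622) = 103866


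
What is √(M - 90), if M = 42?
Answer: 4*I*√3 ≈ 6.9282*I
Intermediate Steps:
√(M - 90) = √(42 - 90) = √(-48) = 4*I*√3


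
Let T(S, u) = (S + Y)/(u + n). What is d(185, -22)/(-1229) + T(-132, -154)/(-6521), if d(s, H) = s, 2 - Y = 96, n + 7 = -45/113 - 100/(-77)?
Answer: -841471204282/5582070404517 ≈ -0.15075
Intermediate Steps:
n = -53072/8701 (n = -7 + (-45/113 - 100/(-77)) = -7 + (-45*1/113 - 100*(-1/77)) = -7 + (-45/113 + 100/77) = -7 + 7835/8701 = -53072/8701 ≈ -6.0995)
Y = -94 (Y = 2 - 1*96 = 2 - 96 = -94)
T(S, u) = (-94 + S)/(-53072/8701 + u) (T(S, u) = (S - 94)/(u - 53072/8701) = (-94 + S)/(-53072/8701 + u))
d(185, -22)/(-1229) + T(-132, -154)/(-6521) = 185/(-1229) + (8701*(-94 - 132)/(-53072 + 8701*(-154)))/(-6521) = 185*(-1/1229) + (8701*(-226)/(-53072 - 1339954))*(-1/6521) = -185/1229 + (8701*(-226)/(-1393026))*(-1/6521) = -185/1229 + (8701*(-1/1393026)*(-226))*(-1/6521) = -185/1229 + (983213/696513)*(-1/6521) = -185/1229 - 983213/4541961273 = -841471204282/5582070404517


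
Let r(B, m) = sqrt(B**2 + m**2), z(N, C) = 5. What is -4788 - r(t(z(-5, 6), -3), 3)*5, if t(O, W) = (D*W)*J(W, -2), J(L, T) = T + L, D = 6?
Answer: -4788 - 15*sqrt(901) ≈ -5238.3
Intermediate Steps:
J(L, T) = L + T
t(O, W) = 6*W*(-2 + W) (t(O, W) = (6*W)*(W - 2) = (6*W)*(-2 + W) = 6*W*(-2 + W))
-4788 - r(t(z(-5, 6), -3), 3)*5 = -4788 - sqrt((6*(-3)*(-2 - 3))**2 + 3**2)*5 = -4788 - sqrt((6*(-3)*(-5))**2 + 9)*5 = -4788 - sqrt(90**2 + 9)*5 = -4788 - sqrt(8100 + 9)*5 = -4788 - sqrt(8109)*5 = -4788 - 3*sqrt(901)*5 = -4788 - 15*sqrt(901)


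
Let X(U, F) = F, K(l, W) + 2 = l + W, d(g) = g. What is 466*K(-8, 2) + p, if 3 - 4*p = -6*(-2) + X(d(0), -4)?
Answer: -14917/4 ≈ -3729.3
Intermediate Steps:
K(l, W) = -2 + W + l (K(l, W) = -2 + (l + W) = -2 + (W + l) = -2 + W + l)
p = -5/4 (p = ¾ - (-6*(-2) - 4)/4 = ¾ - (12 - 4)/4 = ¾ - ¼*8 = ¾ - 2 = -5/4 ≈ -1.2500)
466*K(-8, 2) + p = 466*(-2 + 2 - 8) - 5/4 = 466*(-8) - 5/4 = -3728 - 5/4 = -14917/4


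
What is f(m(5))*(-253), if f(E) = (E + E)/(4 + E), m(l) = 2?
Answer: -506/3 ≈ -168.67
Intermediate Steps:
f(E) = 2*E/(4 + E) (f(E) = (2*E)/(4 + E) = 2*E/(4 + E))
f(m(5))*(-253) = (2*2/(4 + 2))*(-253) = (2*2/6)*(-253) = (2*2*(⅙))*(-253) = (⅔)*(-253) = -506/3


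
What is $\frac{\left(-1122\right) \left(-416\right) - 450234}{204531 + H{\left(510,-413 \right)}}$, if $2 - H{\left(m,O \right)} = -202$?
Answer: $\frac{5506}{68245} \approx 0.08068$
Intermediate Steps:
$H{\left(m,O \right)} = 204$ ($H{\left(m,O \right)} = 2 - -202 = 2 + 202 = 204$)
$\frac{\left(-1122\right) \left(-416\right) - 450234}{204531 + H{\left(510,-413 \right)}} = \frac{\left(-1122\right) \left(-416\right) - 450234}{204531 + 204} = \frac{466752 - 450234}{204735} = 16518 \cdot \frac{1}{204735} = \frac{5506}{68245}$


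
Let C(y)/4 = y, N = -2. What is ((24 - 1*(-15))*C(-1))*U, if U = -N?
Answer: -312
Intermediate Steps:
C(y) = 4*y
U = 2 (U = -1*(-2) = 2)
((24 - 1*(-15))*C(-1))*U = ((24 - 1*(-15))*(4*(-1)))*2 = ((24 + 15)*(-4))*2 = (39*(-4))*2 = -156*2 = -312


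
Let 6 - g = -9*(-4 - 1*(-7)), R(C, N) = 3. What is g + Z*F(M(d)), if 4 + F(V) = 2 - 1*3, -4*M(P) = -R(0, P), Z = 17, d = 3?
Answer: -52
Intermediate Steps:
M(P) = ¾ (M(P) = -(-1)*3/4 = -¼*(-3) = ¾)
g = 33 (g = 6 - (-9)*(-4 - 1*(-7)) = 6 - (-9)*(-4 + 7) = 6 - (-9)*3 = 6 - 1*(-27) = 6 + 27 = 33)
F(V) = -5 (F(V) = -4 + (2 - 1*3) = -4 + (2 - 3) = -4 - 1 = -5)
g + Z*F(M(d)) = 33 + 17*(-5) = 33 - 85 = -52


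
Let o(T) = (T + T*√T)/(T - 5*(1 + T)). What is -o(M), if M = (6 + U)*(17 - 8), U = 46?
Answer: 468/1877 + 2808*√13/1877 ≈ 5.6433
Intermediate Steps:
M = 468 (M = (6 + 46)*(17 - 8) = 52*9 = 468)
o(T) = (T + T^(3/2))/(-5 - 4*T) (o(T) = (T + T^(3/2))/(T + (-5 - 5*T)) = (T + T^(3/2))/(-5 - 4*T))
-o(M) = -(-1*468 - 468^(3/2))/(5 + 4*468) = -(-468 - 2808*√13)/(5 + 1872) = -(-468 - 2808*√13)/1877 = -(-468/1877 - 2808*√13/1877) = 468/1877 + 2808*√13/1877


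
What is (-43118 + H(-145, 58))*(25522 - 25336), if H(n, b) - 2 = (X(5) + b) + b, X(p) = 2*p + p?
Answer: -7995210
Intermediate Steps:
X(p) = 3*p
H(n, b) = 17 + 2*b (H(n, b) = 2 + ((3*5 + b) + b) = 2 + ((15 + b) + b) = 2 + (15 + 2*b) = 17 + 2*b)
(-43118 + H(-145, 58))*(25522 - 25336) = (-43118 + (17 + 2*58))*(25522 - 25336) = (-43118 + (17 + 116))*186 = (-43118 + 133)*186 = -42985*186 = -7995210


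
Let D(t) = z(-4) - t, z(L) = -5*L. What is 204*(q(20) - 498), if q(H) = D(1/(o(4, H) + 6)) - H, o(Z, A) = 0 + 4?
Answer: -508062/5 ≈ -1.0161e+5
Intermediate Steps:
o(Z, A) = 4
D(t) = 20 - t (D(t) = -5*(-4) - t = 20 - t)
q(H) = 199/10 - H (q(H) = (20 - 1/(4 + 6)) - H = (20 - 1/10) - H = (20 - 1*⅒) - H = (20 - ⅒) - H = 199/10 - H)
204*(q(20) - 498) = 204*((199/10 - 1*20) - 498) = 204*((199/10 - 20) - 498) = 204*(-⅒ - 498) = 204*(-4981/10) = -508062/5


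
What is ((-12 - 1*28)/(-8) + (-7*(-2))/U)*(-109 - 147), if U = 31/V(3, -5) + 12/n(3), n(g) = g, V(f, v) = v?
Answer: 3840/11 ≈ 349.09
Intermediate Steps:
U = -11/5 (U = 31/(-5) + 12/3 = 31*(-⅕) + 12*(⅓) = -31/5 + 4 = -11/5 ≈ -2.2000)
((-12 - 1*28)/(-8) + (-7*(-2))/U)*(-109 - 147) = ((-12 - 1*28)/(-8) + (-7*(-2))/(-11/5))*(-109 - 147) = ((-12 - 28)*(-⅛) + 14*(-5/11))*(-256) = (-40*(-⅛) - 70/11)*(-256) = (5 - 70/11)*(-256) = -15/11*(-256) = 3840/11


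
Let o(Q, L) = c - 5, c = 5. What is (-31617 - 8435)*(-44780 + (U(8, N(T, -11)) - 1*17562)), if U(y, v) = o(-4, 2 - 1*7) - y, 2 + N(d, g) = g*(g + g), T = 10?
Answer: 2497242200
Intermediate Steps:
N(d, g) = -2 + 2*g**2 (N(d, g) = -2 + g*(g + g) = -2 + g*(2*g) = -2 + 2*g**2)
o(Q, L) = 0 (o(Q, L) = 5 - 5 = 0)
U(y, v) = -y (U(y, v) = 0 - y = -y)
(-31617 - 8435)*(-44780 + (U(8, N(T, -11)) - 1*17562)) = (-31617 - 8435)*(-44780 + (-1*8 - 1*17562)) = -40052*(-44780 + (-8 - 17562)) = -40052*(-44780 - 17570) = -40052*(-62350) = 2497242200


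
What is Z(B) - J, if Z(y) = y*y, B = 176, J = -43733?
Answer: 74709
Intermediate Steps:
Z(y) = y²
Z(B) - J = 176² - 1*(-43733) = 30976 + 43733 = 74709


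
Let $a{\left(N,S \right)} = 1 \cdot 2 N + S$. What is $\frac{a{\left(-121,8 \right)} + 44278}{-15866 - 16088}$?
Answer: $- \frac{1694}{1229} \approx -1.3784$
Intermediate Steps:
$a{\left(N,S \right)} = S + 2 N$ ($a{\left(N,S \right)} = 2 N + S = S + 2 N$)
$\frac{a{\left(-121,8 \right)} + 44278}{-15866 - 16088} = \frac{\left(8 + 2 \left(-121\right)\right) + 44278}{-15866 - 16088} = \frac{\left(8 - 242\right) + 44278}{-31954} = \left(-234 + 44278\right) \left(- \frac{1}{31954}\right) = 44044 \left(- \frac{1}{31954}\right) = - \frac{1694}{1229}$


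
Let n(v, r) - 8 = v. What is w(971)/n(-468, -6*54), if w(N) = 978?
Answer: -489/230 ≈ -2.1261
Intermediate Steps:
n(v, r) = 8 + v
w(971)/n(-468, -6*54) = 978/(8 - 468) = 978/(-460) = 978*(-1/460) = -489/230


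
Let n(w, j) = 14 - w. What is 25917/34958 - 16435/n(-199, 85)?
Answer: -569014409/7446054 ≈ -76.418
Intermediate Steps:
25917/34958 - 16435/n(-199, 85) = 25917/34958 - 16435/(14 - 1*(-199)) = 25917*(1/34958) - 16435/(14 + 199) = 25917/34958 - 16435/213 = -569014409/7446054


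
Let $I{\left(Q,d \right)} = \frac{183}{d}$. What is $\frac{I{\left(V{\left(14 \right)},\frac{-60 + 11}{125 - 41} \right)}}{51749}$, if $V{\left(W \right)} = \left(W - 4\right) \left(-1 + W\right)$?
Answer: $- \frac{2196}{362243} \approx -0.0060622$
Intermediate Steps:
$V{\left(W \right)} = \left(-1 + W\right) \left(-4 + W\right)$ ($V{\left(W \right)} = \left(-4 + W\right) \left(-1 + W\right) = \left(-1 + W\right) \left(-4 + W\right)$)
$\frac{I{\left(V{\left(14 \right)},\frac{-60 + 11}{125 - 41} \right)}}{51749} = \frac{183 \frac{1}{\left(-60 + 11\right) \frac{1}{125 - 41}}}{51749} = \frac{183}{\left(-49\right) \frac{1}{84}} \cdot \frac{1}{51749} = \frac{183}{- \frac{7}{12}} \cdot \frac{1}{51749} = 183 \left(- \frac{12}{7}\right) \frac{1}{51749} = \left(- \frac{2196}{7}\right) \frac{1}{51749} = - \frac{2196}{362243}$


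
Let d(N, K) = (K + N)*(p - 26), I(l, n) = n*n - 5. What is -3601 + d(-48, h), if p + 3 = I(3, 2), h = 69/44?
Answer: -48577/22 ≈ -2208.0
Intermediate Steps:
h = 69/44 (h = 69*(1/44) = 69/44 ≈ 1.5682)
I(l, n) = -5 + n² (I(l, n) = n² - 5 = -5 + n²)
p = -4 (p = -3 + (-5 + 2²) = -3 + (-5 + 4) = -3 - 1 = -4)
d(N, K) = -30*K - 30*N (d(N, K) = (K + N)*(-4 - 26) = (K + N)*(-30) = -30*K - 30*N)
-3601 + d(-48, h) = -3601 + (-30*69/44 - 30*(-48)) = -3601 + (-1035/22 + 1440) = -3601 + 30645/22 = -48577/22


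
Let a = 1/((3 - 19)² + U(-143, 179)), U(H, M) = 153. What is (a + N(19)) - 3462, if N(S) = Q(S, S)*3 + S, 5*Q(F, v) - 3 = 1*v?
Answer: -7013936/2045 ≈ -3429.8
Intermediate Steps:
Q(F, v) = ⅗ + v/5 (Q(F, v) = ⅗ + (1*v)/5 = ⅗ + v/5)
a = 1/409 (a = 1/((3 - 19)² + 153) = 1/((-16)² + 153) = 1/(256 + 153) = 1/409 ≈ 0.0024450)
N(S) = 9/5 + 8*S/5 (N(S) = (⅗ + S/5)*3 + S = (9/5 + 3*S/5) + S = 9/5 + 8*S/5)
(a + N(19)) - 3462 = (1/409 + (9/5 + (8/5)*19)) - 3462 = (1/409 + (9/5 + 152/5)) - 3462 = (1/409 + 161/5) - 3462 = 65854/2045 - 3462 = -7013936/2045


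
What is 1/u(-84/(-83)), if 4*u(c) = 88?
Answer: 1/22 ≈ 0.045455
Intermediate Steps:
u(c) = 22 (u(c) = (¼)*88 = 22)
1/u(-84/(-83)) = 1/22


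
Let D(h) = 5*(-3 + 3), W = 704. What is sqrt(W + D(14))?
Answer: 8*sqrt(11) ≈ 26.533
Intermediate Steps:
D(h) = 0 (D(h) = 5*0 = 0)
sqrt(W + D(14)) = sqrt(704 + 0) = sqrt(704) = 8*sqrt(11)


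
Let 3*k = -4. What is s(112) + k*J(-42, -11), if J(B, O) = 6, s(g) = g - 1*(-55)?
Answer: 159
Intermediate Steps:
k = -4/3 (k = (1/3)*(-4) = -4/3 ≈ -1.3333)
s(g) = 55 + g (s(g) = g + 55 = 55 + g)
s(112) + k*J(-42, -11) = (55 + 112) - 4/3*6 = 167 - 8 = 159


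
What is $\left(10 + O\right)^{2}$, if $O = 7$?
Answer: $289$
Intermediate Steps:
$\left(10 + O\right)^{2} = \left(10 + 7\right)^{2} = 17^{2} = 289$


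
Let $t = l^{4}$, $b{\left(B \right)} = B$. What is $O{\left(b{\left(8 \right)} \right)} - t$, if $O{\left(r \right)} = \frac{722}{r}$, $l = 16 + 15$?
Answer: $- \frac{3693723}{4} \approx -9.2343 \cdot 10^{5}$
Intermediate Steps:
$l = 31$
$t = 923521$ ($t = 31^{4} = 923521$)
$O{\left(b{\left(8 \right)} \right)} - t = \frac{722}{8} - 923521 = 722 \cdot \frac{1}{8} - 923521 = \frac{361}{4} - 923521 = - \frac{3693723}{4}$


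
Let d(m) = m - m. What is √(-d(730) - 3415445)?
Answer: I*√3415445 ≈ 1848.1*I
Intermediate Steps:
d(m) = 0
√(-d(730) - 3415445) = √(-1*0 - 3415445) = √(0 - 3415445) = √(-3415445) = I*√3415445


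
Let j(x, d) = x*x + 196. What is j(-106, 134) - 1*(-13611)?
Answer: 25043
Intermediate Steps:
j(x, d) = 196 + x² (j(x, d) = x² + 196 = 196 + x²)
j(-106, 134) - 1*(-13611) = (196 + (-106)²) - 1*(-13611) = (196 + 11236) + 13611 = 11432 + 13611 = 25043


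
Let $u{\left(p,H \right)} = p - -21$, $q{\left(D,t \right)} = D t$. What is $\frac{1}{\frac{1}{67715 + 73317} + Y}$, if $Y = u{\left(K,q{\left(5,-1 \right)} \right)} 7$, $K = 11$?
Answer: $\frac{141032}{31591169} \approx 0.0044643$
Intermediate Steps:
$u{\left(p,H \right)} = 21 + p$ ($u{\left(p,H \right)} = p + 21 = 21 + p$)
$Y = 224$ ($Y = \left(21 + 11\right) 7 = 32 \cdot 7 = 224$)
$\frac{1}{\frac{1}{67715 + 73317} + Y} = \frac{1}{\frac{1}{67715 + 73317} + 224} = \frac{1}{\frac{1}{141032} + 224} = \frac{1}{\frac{31591169}{141032}} = \frac{141032}{31591169}$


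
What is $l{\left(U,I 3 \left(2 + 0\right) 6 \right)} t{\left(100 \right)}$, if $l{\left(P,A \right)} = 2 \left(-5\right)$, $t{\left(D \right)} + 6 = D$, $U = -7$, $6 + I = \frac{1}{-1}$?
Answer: $-940$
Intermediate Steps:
$I = -7$ ($I = -6 + \frac{1}{-1} = -6 - 1 = -7$)
$t{\left(D \right)} = -6 + D$
$l{\left(P,A \right)} = -10$
$l{\left(U,I 3 \left(2 + 0\right) 6 \right)} t{\left(100 \right)} = - 10 \left(-6 + 100\right) = \left(-10\right) 94 = -940$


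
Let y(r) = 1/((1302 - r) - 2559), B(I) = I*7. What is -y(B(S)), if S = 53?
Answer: 1/1628 ≈ 0.00061425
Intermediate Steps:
B(I) = 7*I
y(r) = 1/(-1257 - r)
-y(B(S)) = -(-1)/(1257 + 7*53) = -(-1)/(1257 + 371) = -(-1)/1628 = -1*(-1/1628) = 1/1628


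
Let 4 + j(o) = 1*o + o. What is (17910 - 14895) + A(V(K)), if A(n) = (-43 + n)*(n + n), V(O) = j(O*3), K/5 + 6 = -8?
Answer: 399031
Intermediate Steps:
K = -70 (K = -30 + 5*(-8) = -30 - 40 = -70)
j(o) = -4 + 2*o (j(o) = -4 + (1*o + o) = -4 + (o + o) = -4 + 2*o)
V(O) = -4 + 6*O (V(O) = -4 + 2*(O*3) = -4 + 2*(3*O) = -4 + 6*O)
A(n) = 2*n*(-43 + n) (A(n) = (-43 + n)*(2*n) = 2*n*(-43 + n))
(17910 - 14895) + A(V(K)) = (17910 - 14895) + 2*(-4 + 6*(-70))*(-43 + (-4 + 6*(-70))) = 3015 + 2*(-4 - 420)*(-43 + (-4 - 420)) = 3015 + 2*(-424)*(-43 - 424) = 3015 + 2*(-424)*(-467) = 3015 + 396016 = 399031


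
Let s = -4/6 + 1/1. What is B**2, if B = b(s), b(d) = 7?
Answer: 49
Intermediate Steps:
s = 1/3 (s = -4*1/6 + 1*1 = -2/3 + 1 = 1/3 ≈ 0.33333)
B = 7
B**2 = 7**2 = 49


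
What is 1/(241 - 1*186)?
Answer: 1/55 ≈ 0.018182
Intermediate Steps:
1/(241 - 1*186) = 1/(241 - 186) = 1/55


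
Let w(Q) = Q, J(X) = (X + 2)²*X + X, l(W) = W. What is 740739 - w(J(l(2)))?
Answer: 740705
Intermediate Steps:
J(X) = X + X*(2 + X)² (J(X) = (2 + X)²*X + X = X*(2 + X)² + X = X + X*(2 + X)²)
740739 - w(J(l(2))) = 740739 - 2*(1 + (2 + 2)²) = 740739 - 2*(1 + 4²) = 740739 - 2*(1 + 16) = 740739 - 2*17 = 740739 - 1*34 = 740739 - 34 = 740705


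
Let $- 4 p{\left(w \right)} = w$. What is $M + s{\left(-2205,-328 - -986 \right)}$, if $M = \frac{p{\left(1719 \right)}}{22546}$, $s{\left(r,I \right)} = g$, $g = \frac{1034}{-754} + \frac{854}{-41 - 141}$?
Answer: $- \frac{206808687}{33999368} \approx -6.0827$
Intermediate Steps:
$g = - \frac{2286}{377}$ ($g = 1034 \left(- \frac{1}{754}\right) + \frac{854}{-182} = - \frac{517}{377} + 854 \left(- \frac{1}{182}\right) = - \frac{517}{377} - \frac{61}{13} = - \frac{2286}{377} \approx -6.0637$)
$p{\left(w \right)} = - \frac{w}{4}$
$s{\left(r,I \right)} = - \frac{2286}{377}$
$M = - \frac{1719}{90184}$ ($M = \frac{\left(- \frac{1}{4}\right) 1719}{22546} = \left(- \frac{1719}{4}\right) \frac{1}{22546} = - \frac{1719}{90184} \approx -0.019061$)
$M + s{\left(-2205,-328 - -986 \right)} = - \frac{1719}{90184} - \frac{2286}{377} = - \frac{206808687}{33999368}$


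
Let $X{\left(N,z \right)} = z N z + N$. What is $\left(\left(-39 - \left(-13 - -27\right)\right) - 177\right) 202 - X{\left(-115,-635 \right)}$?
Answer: $46324530$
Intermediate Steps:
$X{\left(N,z \right)} = N + N z^{2}$ ($X{\left(N,z \right)} = N z z + N = N z^{2} + N = N + N z^{2}$)
$\left(\left(-39 - \left(-13 - -27\right)\right) - 177\right) 202 - X{\left(-115,-635 \right)} = \left(\left(-39 - \left(-13 - -27\right)\right) - 177\right) 202 - - 115 \left(1 + \left(-635\right)^{2}\right) = \left(\left(-39 - \left(-13 + 27\right)\right) - 177\right) 202 - - 115 \left(1 + 403225\right) = \left(\left(-39 - 14\right) - 177\right) 202 - \left(-115\right) 403226 = \left(\left(-39 - 14\right) - 177\right) 202 - -46370990 = \left(-53 - 177\right) 202 + 46370990 = \left(-230\right) 202 + 46370990 = -46460 + 46370990 = 46324530$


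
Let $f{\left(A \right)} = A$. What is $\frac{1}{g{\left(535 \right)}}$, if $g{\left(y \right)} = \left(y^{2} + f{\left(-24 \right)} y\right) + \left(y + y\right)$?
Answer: $\frac{1}{274455} \approx 3.6436 \cdot 10^{-6}$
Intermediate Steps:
$g{\left(y \right)} = y^{2} - 22 y$ ($g{\left(y \right)} = \left(y^{2} - 24 y\right) + \left(y + y\right) = \left(y^{2} - 24 y\right) + 2 y = y^{2} - 22 y$)
$\frac{1}{g{\left(535 \right)}} = \frac{1}{535 \left(-22 + 535\right)} = \frac{1}{535 \cdot 513} = \frac{1}{274455}$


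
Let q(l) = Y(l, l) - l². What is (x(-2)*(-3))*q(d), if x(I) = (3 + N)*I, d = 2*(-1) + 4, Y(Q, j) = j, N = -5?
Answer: 24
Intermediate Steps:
d = 2 (d = -2 + 4 = 2)
x(I) = -2*I (x(I) = (3 - 5)*I = -2*I)
q(l) = l - l²
(x(-2)*(-3))*q(d) = (-2*(-2)*(-3))*(2*(1 - 1*2)) = (4*(-3))*(2*(1 - 2)) = -24*(-1) = -12*(-2) = 24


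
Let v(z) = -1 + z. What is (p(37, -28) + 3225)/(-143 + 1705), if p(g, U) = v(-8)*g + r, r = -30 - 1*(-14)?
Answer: 1438/781 ≈ 1.8412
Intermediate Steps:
r = -16 (r = -30 + 14 = -16)
p(g, U) = -16 - 9*g (p(g, U) = (-1 - 8)*g - 16 = -9*g - 16 = -16 - 9*g)
(p(37, -28) + 3225)/(-143 + 1705) = ((-16 - 9*37) + 3225)/(-143 + 1705) = ((-16 - 333) + 3225)/1562 = (-349 + 3225)*(1/1562) = 2876*(1/1562) = 1438/781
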